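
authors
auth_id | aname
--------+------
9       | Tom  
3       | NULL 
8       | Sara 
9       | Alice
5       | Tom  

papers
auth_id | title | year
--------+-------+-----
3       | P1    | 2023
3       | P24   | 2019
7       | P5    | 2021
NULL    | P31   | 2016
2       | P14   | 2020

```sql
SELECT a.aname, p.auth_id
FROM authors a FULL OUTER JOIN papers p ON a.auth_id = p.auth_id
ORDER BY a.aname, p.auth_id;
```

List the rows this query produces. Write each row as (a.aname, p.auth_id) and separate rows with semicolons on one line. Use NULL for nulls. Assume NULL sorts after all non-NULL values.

(Alice, NULL); (Sara, NULL); (Tom, NULL); (Tom, NULL); (NULL, 2); (NULL, 3); (NULL, 3); (NULL, 7); (NULL, NULL)

FULL OUTER JOIN keeps every row from both sides; unmatched rows get NULL for the other side's columns.
Matching on a.auth_id = p.auth_id. A NULL in a compared column never satisfies the condition.
- a (auth_id=9) has no partner → padded with NULL.
- a (auth_id=3) pairs with 2 row(s) of p.
- a (auth_id=8) has no partner → padded with NULL.
- a (auth_id=9) has no partner → padded with NULL.
- a (auth_id=5) has no partner → padded with NULL.
- 3 p row(s) had no a match → kept, a columns NULL.
After projecting and ordering:
a.aname | p.auth_id
Alice | NULL
Sara | NULL
Tom | NULL
Tom | NULL
NULL | 2
NULL | 3
NULL | 3
NULL | 7
NULL | NULL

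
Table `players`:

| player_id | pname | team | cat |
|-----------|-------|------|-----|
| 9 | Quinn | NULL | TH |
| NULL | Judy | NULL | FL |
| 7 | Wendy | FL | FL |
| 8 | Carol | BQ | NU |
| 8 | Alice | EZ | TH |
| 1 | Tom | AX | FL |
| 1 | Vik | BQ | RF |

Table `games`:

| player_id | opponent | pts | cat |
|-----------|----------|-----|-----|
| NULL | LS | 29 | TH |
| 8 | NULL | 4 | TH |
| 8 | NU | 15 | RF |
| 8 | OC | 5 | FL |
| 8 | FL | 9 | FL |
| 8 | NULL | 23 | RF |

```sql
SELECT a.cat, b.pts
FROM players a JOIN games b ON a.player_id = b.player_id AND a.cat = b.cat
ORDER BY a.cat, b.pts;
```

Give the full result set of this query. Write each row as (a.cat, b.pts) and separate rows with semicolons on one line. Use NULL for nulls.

INNER JOIN keeps only pairs where the ON condition holds.
Matching on a.player_id = b.player_id AND a.cat = b.cat. A NULL in a compared column never satisfies the condition.
Matched pairs: 1.

(TH, 4)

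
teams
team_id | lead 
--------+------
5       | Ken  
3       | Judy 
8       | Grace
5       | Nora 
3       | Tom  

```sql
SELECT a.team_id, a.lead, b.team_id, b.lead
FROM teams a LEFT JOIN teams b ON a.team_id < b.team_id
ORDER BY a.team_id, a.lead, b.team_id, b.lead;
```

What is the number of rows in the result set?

9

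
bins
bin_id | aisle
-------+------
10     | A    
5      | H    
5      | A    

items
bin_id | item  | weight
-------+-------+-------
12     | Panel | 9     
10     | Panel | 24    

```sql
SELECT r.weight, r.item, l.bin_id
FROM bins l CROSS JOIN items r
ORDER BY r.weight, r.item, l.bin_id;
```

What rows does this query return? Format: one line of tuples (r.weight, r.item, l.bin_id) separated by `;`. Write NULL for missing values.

(9, Panel, 5); (9, Panel, 5); (9, Panel, 10); (24, Panel, 5); (24, Panel, 5); (24, Panel, 10)

CROSS JOIN pairs every row of `bins` with every row of `items`: 3 × 2 = 6 rows.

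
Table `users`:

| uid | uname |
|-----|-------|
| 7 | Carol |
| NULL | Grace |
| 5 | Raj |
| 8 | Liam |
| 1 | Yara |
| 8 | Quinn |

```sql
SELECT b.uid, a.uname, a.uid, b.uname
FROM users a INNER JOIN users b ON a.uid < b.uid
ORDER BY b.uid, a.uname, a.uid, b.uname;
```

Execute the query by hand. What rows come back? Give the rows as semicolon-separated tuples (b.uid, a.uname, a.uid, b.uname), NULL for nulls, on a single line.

INNER JOIN keeps only pairs where the ON condition holds.
Matching on a.uid < b.uid. A NULL in a compared column never satisfies the condition.
- a (uid=7) pairs with 2 row(s) of b.
- a (uid=NULL) has no partner → excluded.
- a (uid=5) pairs with 3 row(s) of b.
- a (uid=8) has no partner → excluded.
- a (uid=1) pairs with 4 row(s) of b.
- a (uid=8) has no partner → excluded.
After projecting and ordering:
b.uid | a.uname | a.uid | b.uname
5 | Yara | 1 | Raj
7 | Raj | 5 | Carol
7 | Yara | 1 | Carol
8 | Carol | 7 | Liam
8 | Carol | 7 | Quinn
8 | Raj | 5 | Liam
8 | Raj | 5 | Quinn
8 | Yara | 1 | Liam
8 | Yara | 1 | Quinn

(5, Yara, 1, Raj); (7, Raj, 5, Carol); (7, Yara, 1, Carol); (8, Carol, 7, Liam); (8, Carol, 7, Quinn); (8, Raj, 5, Liam); (8, Raj, 5, Quinn); (8, Yara, 1, Liam); (8, Yara, 1, Quinn)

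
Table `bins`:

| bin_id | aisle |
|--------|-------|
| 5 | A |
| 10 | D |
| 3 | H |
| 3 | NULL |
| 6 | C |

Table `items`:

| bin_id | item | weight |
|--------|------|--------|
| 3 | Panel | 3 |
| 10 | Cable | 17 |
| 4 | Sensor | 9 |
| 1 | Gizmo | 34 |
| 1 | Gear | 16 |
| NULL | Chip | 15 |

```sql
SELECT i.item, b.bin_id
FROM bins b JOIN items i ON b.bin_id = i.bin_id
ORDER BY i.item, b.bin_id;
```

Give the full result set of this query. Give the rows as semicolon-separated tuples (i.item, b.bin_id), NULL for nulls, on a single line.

(Cable, 10); (Panel, 3); (Panel, 3)

INNER JOIN keeps only pairs where the ON condition holds.
Matching on b.bin_id = i.bin_id. A NULL in a compared column never satisfies the condition.
Matched pairs: 3.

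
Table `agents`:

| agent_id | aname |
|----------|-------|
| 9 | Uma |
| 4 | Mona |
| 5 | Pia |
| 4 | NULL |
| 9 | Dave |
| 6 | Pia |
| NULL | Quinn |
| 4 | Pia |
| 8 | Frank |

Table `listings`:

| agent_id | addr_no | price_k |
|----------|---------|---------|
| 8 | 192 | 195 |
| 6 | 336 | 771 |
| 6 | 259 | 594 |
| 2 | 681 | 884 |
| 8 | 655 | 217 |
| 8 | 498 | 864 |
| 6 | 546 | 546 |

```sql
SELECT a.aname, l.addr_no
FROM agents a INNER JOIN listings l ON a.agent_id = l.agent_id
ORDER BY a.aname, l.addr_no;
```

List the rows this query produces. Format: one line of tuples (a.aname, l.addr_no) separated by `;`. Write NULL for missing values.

(Frank, 192); (Frank, 498); (Frank, 655); (Pia, 259); (Pia, 336); (Pia, 546)

INNER JOIN keeps only pairs where the ON condition holds.
Matching on a.agent_id = l.agent_id. A NULL in a compared column never satisfies the condition.
- agent_id=9: no matching l row, dropped.
- agent_id=4: no matching l row, dropped.
- agent_id=5: no matching l row, dropped.
- agent_id=4: no matching l row, dropped.
- agent_id=9: no matching l row, dropped.
- agent_id=6: 3 matching l row(s), so 3 row(s) emitted.
- agent_id=NULL: no matching l row, dropped.
- agent_id=4: no matching l row, dropped.
- agent_id=8: 3 matching l row(s), so 3 row(s) emitted.
After projecting and ordering:
a.aname | l.addr_no
Frank | 192
Frank | 498
Frank | 655
Pia | 259
Pia | 336
Pia | 546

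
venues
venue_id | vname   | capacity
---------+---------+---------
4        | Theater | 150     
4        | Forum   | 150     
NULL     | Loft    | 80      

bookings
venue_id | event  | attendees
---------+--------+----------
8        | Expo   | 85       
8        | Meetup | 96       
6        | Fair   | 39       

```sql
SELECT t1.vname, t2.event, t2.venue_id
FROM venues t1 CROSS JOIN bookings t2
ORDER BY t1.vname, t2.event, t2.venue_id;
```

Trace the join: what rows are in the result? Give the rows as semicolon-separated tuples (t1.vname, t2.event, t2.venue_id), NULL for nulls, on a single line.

(Forum, Expo, 8); (Forum, Fair, 6); (Forum, Meetup, 8); (Loft, Expo, 8); (Loft, Fair, 6); (Loft, Meetup, 8); (Theater, Expo, 8); (Theater, Fair, 6); (Theater, Meetup, 8)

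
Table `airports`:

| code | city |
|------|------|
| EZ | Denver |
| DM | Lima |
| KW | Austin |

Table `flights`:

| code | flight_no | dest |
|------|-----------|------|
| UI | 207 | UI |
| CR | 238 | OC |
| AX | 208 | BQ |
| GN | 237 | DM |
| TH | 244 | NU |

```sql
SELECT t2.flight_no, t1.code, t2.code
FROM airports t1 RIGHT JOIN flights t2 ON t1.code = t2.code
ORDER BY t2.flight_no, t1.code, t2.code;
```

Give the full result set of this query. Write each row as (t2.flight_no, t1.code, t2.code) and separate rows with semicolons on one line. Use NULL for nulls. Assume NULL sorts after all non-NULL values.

RIGHT JOIN keeps every row from `flights`; unmatched rows get NULL for `airports`'s columns.
Matching on t1.code = t2.code.
- code=EZ: no matching t2 row.
- code=DM: no matching t2 row.
- code=KW: no matching t2 row.
- 5 t2 row(s) had no t1 match → kept, t1 columns NULL.
After projecting and ordering:
t2.flight_no | t1.code | t2.code
207 | NULL | UI
208 | NULL | AX
237 | NULL | GN
238 | NULL | CR
244 | NULL | TH

(207, NULL, UI); (208, NULL, AX); (237, NULL, GN); (238, NULL, CR); (244, NULL, TH)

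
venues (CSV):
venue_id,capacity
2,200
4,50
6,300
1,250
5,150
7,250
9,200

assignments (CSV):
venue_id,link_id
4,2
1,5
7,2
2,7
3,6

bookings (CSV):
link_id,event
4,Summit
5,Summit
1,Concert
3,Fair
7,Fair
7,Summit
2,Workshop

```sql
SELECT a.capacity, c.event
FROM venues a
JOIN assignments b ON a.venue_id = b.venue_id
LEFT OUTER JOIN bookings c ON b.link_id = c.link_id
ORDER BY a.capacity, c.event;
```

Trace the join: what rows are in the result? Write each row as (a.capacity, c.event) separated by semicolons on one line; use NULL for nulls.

(50, Workshop); (200, Fair); (200, Summit); (250, Summit); (250, Workshop)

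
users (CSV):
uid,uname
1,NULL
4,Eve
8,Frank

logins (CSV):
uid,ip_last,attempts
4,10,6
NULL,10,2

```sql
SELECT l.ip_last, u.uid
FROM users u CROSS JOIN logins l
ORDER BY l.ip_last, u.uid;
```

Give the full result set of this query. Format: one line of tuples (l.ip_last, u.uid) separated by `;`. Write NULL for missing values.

CROSS JOIN pairs every row of `users` with every row of `logins`: 3 × 2 = 6 rows.
After projecting and ordering:
l.ip_last | u.uid
10 | 1
10 | 1
10 | 4
10 | 4
10 | 8
10 | 8

(10, 1); (10, 1); (10, 4); (10, 4); (10, 8); (10, 8)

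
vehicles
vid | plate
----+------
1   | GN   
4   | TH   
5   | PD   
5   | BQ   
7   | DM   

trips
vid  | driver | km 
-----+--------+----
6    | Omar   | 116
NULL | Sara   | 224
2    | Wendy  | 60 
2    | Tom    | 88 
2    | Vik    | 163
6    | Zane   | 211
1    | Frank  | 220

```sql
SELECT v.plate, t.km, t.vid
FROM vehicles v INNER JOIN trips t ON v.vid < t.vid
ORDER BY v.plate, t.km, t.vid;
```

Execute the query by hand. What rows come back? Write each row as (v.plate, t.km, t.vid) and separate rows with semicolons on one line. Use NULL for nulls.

(BQ, 116, 6); (BQ, 211, 6); (GN, 60, 2); (GN, 88, 2); (GN, 116, 6); (GN, 163, 2); (GN, 211, 6); (PD, 116, 6); (PD, 211, 6); (TH, 116, 6); (TH, 211, 6)

INNER JOIN keeps only pairs where the ON condition holds.
Matching on v.vid < t.vid. A NULL in a compared column never satisfies the condition.
- v row (vid=1): matches 5 t row(s) → 5 output row(s).
- v row (vid=4): matches 2 t row(s) → 2 output row(s).
- v row (vid=5): matches 2 t row(s) → 2 output row(s).
- v row (vid=5): matches 2 t row(s) → 2 output row(s).
- v row (vid=7): no match → dropped.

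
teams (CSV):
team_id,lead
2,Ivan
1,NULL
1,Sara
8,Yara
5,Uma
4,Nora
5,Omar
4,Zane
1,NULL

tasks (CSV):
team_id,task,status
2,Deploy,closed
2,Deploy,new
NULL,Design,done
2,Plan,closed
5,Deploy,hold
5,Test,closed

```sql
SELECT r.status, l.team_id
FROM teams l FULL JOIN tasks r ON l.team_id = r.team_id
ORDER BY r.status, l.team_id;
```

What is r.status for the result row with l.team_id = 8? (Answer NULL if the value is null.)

NULL

FULL OUTER JOIN keeps every row from both sides; unmatched rows get NULL for the other side's columns.
Matching on l.team_id = r.team_id. A NULL in a compared column never satisfies the condition.
- l row (team_id=2): matches 3 r row(s) → 3 output row(s).
- l row (team_id=1): no match → kept, r columns NULL.
- l row (team_id=1): no match → kept, r columns NULL.
- l row (team_id=8): no match → kept, r columns NULL.
- l row (team_id=5): matches 2 r row(s) → 2 output row(s).
- l row (team_id=4): no match → kept, r columns NULL.
- l row (team_id=5): matches 2 r row(s) → 2 output row(s).
- l row (team_id=4): no match → kept, r columns NULL.
- l row (team_id=1): no match → kept, r columns NULL.
- 1 r row(s) had no l match → kept, l columns NULL.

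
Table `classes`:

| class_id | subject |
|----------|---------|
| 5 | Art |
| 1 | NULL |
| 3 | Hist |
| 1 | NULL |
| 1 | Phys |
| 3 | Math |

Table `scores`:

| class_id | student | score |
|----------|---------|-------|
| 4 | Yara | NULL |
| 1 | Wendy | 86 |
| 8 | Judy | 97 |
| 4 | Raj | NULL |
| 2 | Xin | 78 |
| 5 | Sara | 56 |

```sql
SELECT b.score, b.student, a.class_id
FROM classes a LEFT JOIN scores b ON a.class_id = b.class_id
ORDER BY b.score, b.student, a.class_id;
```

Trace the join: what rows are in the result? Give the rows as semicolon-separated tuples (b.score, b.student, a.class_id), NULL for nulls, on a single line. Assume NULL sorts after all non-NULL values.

LEFT JOIN keeps every row from `classes`; unmatched rows get NULL for `scores`'s columns.
Matching on a.class_id = b.class_id.
- a row (class_id=5): matches 1 b row(s) → 1 output row(s).
- a row (class_id=1): matches 1 b row(s) → 1 output row(s).
- a row (class_id=3): no match → kept, b columns NULL.
- a row (class_id=1): matches 1 b row(s) → 1 output row(s).
- a row (class_id=1): matches 1 b row(s) → 1 output row(s).
- a row (class_id=3): no match → kept, b columns NULL.
After projecting and ordering:
b.score | b.student | a.class_id
56 | Sara | 5
86 | Wendy | 1
86 | Wendy | 1
86 | Wendy | 1
NULL | NULL | 3
NULL | NULL | 3

(56, Sara, 5); (86, Wendy, 1); (86, Wendy, 1); (86, Wendy, 1); (NULL, NULL, 3); (NULL, NULL, 3)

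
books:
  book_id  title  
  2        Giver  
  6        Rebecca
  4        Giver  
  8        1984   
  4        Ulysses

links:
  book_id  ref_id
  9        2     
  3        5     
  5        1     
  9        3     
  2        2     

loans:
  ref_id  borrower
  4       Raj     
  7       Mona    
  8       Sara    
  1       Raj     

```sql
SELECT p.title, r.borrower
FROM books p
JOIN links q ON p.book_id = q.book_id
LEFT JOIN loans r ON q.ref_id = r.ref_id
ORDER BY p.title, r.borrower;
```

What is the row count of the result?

1

Step 1 — p INNER JOIN q on book_id → 1 row(s).
Then LEFT JOIN `loans r` on ref_id: each of those 1 rows is kept; rows whose q.ref_id has no match in r get NULL for r's columns.
Result: 1 row(s).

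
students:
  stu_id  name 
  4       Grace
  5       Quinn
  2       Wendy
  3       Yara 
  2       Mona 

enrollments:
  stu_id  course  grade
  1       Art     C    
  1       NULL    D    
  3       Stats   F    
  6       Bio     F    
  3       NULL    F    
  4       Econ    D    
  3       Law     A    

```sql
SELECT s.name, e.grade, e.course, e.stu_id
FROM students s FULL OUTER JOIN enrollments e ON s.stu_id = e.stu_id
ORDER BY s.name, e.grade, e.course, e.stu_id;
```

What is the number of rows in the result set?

10

FULL OUTER JOIN keeps every row from both sides; unmatched rows get NULL for the other side's columns.
Matching on s.stu_id = e.stu_id.
Matched pairs: 4; unmatched s rows kept: 3; unmatched e rows kept: 3.
Total: 4 matched + 6 padded = 10 rows.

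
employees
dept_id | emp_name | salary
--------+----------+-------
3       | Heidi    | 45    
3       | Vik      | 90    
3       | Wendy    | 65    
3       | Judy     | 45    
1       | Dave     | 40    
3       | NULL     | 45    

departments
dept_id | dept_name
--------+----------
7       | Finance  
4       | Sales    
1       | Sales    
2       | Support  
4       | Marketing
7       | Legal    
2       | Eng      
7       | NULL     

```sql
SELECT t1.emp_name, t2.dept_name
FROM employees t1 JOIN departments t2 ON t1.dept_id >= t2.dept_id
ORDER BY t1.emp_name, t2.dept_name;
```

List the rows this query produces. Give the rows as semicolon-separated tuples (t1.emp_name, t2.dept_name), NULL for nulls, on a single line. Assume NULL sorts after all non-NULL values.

(Dave, Sales); (Heidi, Eng); (Heidi, Sales); (Heidi, Support); (Judy, Eng); (Judy, Sales); (Judy, Support); (Vik, Eng); (Vik, Sales); (Vik, Support); (Wendy, Eng); (Wendy, Sales); (Wendy, Support); (NULL, Eng); (NULL, Sales); (NULL, Support)

INNER JOIN keeps only pairs where the ON condition holds.
Matching on t1.dept_id >= t2.dept_id.
Matched pairs: 16.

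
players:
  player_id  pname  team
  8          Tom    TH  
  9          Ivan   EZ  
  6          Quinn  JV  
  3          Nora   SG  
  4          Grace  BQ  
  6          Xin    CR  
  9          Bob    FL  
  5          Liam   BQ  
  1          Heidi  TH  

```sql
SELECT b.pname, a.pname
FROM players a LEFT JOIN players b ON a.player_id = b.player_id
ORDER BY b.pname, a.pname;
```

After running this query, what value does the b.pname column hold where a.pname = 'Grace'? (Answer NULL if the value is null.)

LEFT JOIN keeps every row from `players a`; unmatched rows get NULL for `players b`'s columns.
Matching on a.player_id = b.player_id.
- player_id=8: 1 matching b row(s), so 1 row(s) emitted.
- player_id=9: 2 matching b row(s), so 2 row(s) emitted.
- player_id=6: 2 matching b row(s), so 2 row(s) emitted.
- player_id=3: 1 matching b row(s), so 1 row(s) emitted.
- player_id=4: 1 matching b row(s), so 1 row(s) emitted.
- player_id=6: 2 matching b row(s), so 2 row(s) emitted.
- player_id=9: 2 matching b row(s), so 2 row(s) emitted.
- player_id=5: 1 matching b row(s), so 1 row(s) emitted.
- player_id=1: 1 matching b row(s), so 1 row(s) emitted.

Grace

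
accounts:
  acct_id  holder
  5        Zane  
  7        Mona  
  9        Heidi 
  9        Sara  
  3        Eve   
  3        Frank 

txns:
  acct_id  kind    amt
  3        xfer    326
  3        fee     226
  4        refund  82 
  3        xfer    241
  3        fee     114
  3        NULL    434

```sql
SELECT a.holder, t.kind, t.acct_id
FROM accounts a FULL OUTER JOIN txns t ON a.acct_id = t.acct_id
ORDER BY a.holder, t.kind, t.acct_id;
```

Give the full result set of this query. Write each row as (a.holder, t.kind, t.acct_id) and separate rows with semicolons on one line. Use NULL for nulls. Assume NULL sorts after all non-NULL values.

FULL OUTER JOIN keeps every row from both sides; unmatched rows get NULL for the other side's columns.
Matching on a.acct_id = t.acct_id.
Matched pairs: 10; unmatched a rows kept: 4; unmatched t rows kept: 1.

(Eve, fee, 3); (Eve, fee, 3); (Eve, xfer, 3); (Eve, xfer, 3); (Eve, NULL, 3); (Frank, fee, 3); (Frank, fee, 3); (Frank, xfer, 3); (Frank, xfer, 3); (Frank, NULL, 3); (Heidi, NULL, NULL); (Mona, NULL, NULL); (Sara, NULL, NULL); (Zane, NULL, NULL); (NULL, refund, 4)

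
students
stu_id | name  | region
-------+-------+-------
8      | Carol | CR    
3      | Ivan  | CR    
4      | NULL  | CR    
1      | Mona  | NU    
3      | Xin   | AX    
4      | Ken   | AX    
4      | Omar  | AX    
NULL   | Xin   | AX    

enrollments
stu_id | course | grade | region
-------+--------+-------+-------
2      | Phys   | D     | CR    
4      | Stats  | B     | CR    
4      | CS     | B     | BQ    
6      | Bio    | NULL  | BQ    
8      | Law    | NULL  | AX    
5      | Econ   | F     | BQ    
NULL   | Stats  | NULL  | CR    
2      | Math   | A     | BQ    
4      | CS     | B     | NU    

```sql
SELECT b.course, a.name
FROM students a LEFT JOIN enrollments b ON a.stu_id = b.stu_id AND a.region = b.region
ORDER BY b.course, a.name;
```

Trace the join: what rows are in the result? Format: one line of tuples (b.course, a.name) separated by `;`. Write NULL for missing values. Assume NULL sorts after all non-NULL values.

LEFT JOIN keeps every row from `students`; unmatched rows get NULL for `enrollments`'s columns.
Matching on a.stu_id = b.stu_id AND a.region = b.region. A NULL in a compared column never satisfies the condition.
Matched pairs: 1; unmatched a rows kept: 7.

(Stats, NULL); (NULL, Carol); (NULL, Ivan); (NULL, Ken); (NULL, Mona); (NULL, Omar); (NULL, Xin); (NULL, Xin)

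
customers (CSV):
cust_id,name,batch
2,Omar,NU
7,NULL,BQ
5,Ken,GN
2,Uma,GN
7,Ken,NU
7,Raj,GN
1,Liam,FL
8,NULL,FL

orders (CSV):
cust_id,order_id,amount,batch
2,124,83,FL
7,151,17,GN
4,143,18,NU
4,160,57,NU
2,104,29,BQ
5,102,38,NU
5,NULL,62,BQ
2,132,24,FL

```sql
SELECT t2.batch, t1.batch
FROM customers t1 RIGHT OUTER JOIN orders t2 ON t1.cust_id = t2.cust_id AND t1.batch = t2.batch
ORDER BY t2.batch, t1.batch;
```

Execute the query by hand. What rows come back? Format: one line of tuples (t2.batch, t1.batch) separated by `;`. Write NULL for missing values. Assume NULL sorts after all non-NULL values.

(BQ, NULL); (BQ, NULL); (FL, NULL); (FL, NULL); (GN, GN); (NU, NULL); (NU, NULL); (NU, NULL)

RIGHT JOIN keeps every row from `orders`; unmatched rows get NULL for `customers`'s columns.
Matching on t1.cust_id = t2.cust_id AND t1.batch = t2.batch.
- t1 (cust_id=2, batch=NU) has no partner in t2.
- t1 (cust_id=7, batch=BQ) has no partner in t2.
- t1 (cust_id=5, batch=GN) has no partner in t2.
- t1 (cust_id=2, batch=GN) has no partner in t2.
- t1 (cust_id=7, batch=NU) has no partner in t2.
- t1 (cust_id=7, batch=GN) pairs with 1 row(s) of t2.
- t1 (cust_id=1, batch=FL) has no partner in t2.
- t1 (cust_id=8, batch=FL) has no partner in t2.
- 7 t2 row(s) had no t1 match → kept, t1 columns NULL.
After projecting and ordering:
t2.batch | t1.batch
BQ | NULL
BQ | NULL
FL | NULL
FL | NULL
GN | GN
NU | NULL
NU | NULL
NU | NULL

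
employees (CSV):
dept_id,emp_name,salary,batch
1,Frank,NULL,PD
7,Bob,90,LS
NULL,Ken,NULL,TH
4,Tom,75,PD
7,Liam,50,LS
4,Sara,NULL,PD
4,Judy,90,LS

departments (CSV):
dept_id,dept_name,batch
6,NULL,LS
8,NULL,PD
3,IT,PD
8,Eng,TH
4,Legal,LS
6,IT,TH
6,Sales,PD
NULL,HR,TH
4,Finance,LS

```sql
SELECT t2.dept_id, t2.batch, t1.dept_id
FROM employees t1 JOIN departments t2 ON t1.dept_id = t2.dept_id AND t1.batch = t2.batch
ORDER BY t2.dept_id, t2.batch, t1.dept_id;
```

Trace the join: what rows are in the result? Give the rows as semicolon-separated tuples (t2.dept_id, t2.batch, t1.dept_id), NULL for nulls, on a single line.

(4, LS, 4); (4, LS, 4)

INNER JOIN keeps only pairs where the ON condition holds.
Matching on t1.dept_id = t2.dept_id AND t1.batch = t2.batch. A NULL in a compared column never satisfies the condition.
Matched pairs: 2.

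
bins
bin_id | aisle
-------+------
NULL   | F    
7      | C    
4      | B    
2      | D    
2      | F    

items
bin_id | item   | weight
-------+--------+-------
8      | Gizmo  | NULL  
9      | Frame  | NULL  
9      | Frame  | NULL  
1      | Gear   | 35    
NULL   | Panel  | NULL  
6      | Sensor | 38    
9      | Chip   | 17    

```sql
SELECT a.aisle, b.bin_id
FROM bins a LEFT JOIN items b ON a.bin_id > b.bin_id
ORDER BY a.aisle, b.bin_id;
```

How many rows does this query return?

LEFT JOIN keeps every row from `bins`; unmatched rows get NULL for `items`'s columns.
Matching on a.bin_id > b.bin_id. A NULL in a compared column never satisfies the condition.
- a row (bin_id=NULL): no match → kept, b columns NULL.
- a row (bin_id=7): matches 2 b row(s) → 2 output row(s).
- a row (bin_id=4): matches 1 b row(s) → 1 output row(s).
- a row (bin_id=2): matches 1 b row(s) → 1 output row(s).
- a row (bin_id=2): matches 1 b row(s) → 1 output row(s).
Total: 5 matched + 1 padded = 6 rows.

6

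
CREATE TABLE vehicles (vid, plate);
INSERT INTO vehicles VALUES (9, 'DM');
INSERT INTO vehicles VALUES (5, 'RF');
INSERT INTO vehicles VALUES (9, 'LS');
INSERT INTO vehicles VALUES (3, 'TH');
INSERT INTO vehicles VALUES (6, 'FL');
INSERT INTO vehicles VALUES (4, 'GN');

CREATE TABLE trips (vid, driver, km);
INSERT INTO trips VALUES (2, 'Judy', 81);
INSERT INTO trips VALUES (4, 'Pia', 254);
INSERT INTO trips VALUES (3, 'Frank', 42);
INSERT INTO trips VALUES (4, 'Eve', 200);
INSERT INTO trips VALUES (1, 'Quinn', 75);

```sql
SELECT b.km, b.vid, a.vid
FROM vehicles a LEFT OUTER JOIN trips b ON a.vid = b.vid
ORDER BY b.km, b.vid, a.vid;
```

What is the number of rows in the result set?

7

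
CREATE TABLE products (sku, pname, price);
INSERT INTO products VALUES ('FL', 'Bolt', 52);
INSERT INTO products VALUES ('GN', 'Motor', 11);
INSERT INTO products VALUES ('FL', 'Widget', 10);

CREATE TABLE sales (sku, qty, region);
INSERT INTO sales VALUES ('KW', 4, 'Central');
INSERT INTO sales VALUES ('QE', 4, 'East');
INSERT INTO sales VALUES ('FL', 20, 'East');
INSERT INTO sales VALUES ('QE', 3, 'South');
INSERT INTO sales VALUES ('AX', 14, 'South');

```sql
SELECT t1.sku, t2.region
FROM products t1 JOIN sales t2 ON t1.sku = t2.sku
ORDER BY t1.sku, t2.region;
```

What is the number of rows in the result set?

2

INNER JOIN keeps only pairs where the ON condition holds.
Matching on t1.sku = t2.sku.
- t1[0] sku=FL → 1 match(es) in t2 → 1 row(s).
- t1[1] sku=GN → no match; dropped.
- t1[2] sku=FL → 1 match(es) in t2 → 1 row(s).
Total: 2 rows.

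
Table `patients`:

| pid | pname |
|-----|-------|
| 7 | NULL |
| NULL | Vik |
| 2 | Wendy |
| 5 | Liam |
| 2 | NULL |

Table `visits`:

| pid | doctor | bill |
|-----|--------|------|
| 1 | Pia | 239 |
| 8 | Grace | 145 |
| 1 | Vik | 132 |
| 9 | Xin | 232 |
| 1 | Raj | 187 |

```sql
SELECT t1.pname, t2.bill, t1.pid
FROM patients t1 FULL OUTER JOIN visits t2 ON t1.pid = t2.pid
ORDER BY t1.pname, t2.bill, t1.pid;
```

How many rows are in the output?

10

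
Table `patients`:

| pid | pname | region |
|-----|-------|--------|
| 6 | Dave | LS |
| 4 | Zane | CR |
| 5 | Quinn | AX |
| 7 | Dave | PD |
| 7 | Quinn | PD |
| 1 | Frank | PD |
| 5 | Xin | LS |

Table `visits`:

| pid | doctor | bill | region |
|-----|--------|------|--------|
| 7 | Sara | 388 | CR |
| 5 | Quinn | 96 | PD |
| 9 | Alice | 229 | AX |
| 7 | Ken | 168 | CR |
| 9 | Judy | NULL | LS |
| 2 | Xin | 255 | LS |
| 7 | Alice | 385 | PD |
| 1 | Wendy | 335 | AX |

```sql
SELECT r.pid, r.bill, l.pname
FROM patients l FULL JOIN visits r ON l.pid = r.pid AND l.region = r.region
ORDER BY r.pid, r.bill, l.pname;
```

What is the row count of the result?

14

FULL OUTER JOIN keeps every row from both sides; unmatched rows get NULL for the other side's columns.
Matching on l.pid = r.pid AND l.region = r.region.
- l[0] pid=6, region=LS → no match; kept with NULLs on the r side.
- l[1] pid=4, region=CR → no match; kept with NULLs on the r side.
- l[2] pid=5, region=AX → no match; kept with NULLs on the r side.
- l[3] pid=7, region=PD → 1 match(es) in r → 1 row(s).
- l[4] pid=7, region=PD → 1 match(es) in r → 1 row(s).
- l[5] pid=1, region=PD → no match; kept with NULLs on the r side.
- l[6] pid=5, region=LS → no match; kept with NULLs on the r side.
- 7 r row(s) had no l match → kept, l columns NULL.
Total: 2 matched + 12 padded = 14 rows.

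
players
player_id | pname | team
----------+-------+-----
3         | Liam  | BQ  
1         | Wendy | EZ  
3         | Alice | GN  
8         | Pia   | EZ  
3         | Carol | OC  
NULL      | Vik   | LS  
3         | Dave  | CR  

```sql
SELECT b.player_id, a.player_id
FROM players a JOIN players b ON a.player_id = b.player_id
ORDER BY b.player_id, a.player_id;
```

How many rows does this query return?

INNER JOIN keeps only pairs where the ON condition holds.
Matching on a.player_id = b.player_id. A NULL in a compared column never satisfies the condition.
- a[0] player_id=3 → 4 match(es) in b → 4 row(s).
- a[1] player_id=1 → 1 match(es) in b → 1 row(s).
- a[2] player_id=3 → 4 match(es) in b → 4 row(s).
- a[3] player_id=8 → 1 match(es) in b → 1 row(s).
- a[4] player_id=3 → 4 match(es) in b → 4 row(s).
- a[5] player_id=NULL → no match; dropped.
- a[6] player_id=3 → 4 match(es) in b → 4 row(s).
Total: 18 rows.

18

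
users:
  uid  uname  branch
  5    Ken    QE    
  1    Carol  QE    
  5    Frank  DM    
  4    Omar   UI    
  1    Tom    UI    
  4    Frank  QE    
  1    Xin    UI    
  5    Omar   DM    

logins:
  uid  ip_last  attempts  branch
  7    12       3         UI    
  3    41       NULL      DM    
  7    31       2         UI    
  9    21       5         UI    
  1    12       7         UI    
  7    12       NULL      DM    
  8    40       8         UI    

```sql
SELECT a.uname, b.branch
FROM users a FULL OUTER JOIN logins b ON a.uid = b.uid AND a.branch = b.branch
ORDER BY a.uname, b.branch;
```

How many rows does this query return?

14

FULL OUTER JOIN keeps every row from both sides; unmatched rows get NULL for the other side's columns.
Matching on a.uid = b.uid AND a.branch = b.branch.
- a[0] uid=5, branch=QE → no match; kept with NULLs on the b side.
- a[1] uid=1, branch=QE → no match; kept with NULLs on the b side.
- a[2] uid=5, branch=DM → no match; kept with NULLs on the b side.
- a[3] uid=4, branch=UI → no match; kept with NULLs on the b side.
- a[4] uid=1, branch=UI → 1 match(es) in b → 1 row(s).
- a[5] uid=4, branch=QE → no match; kept with NULLs on the b side.
- a[6] uid=1, branch=UI → 1 match(es) in b → 1 row(s).
- a[7] uid=5, branch=DM → no match; kept with NULLs on the b side.
- 6 b row(s) had no a match → kept, a columns NULL.
Total: 2 matched + 12 padded = 14 rows.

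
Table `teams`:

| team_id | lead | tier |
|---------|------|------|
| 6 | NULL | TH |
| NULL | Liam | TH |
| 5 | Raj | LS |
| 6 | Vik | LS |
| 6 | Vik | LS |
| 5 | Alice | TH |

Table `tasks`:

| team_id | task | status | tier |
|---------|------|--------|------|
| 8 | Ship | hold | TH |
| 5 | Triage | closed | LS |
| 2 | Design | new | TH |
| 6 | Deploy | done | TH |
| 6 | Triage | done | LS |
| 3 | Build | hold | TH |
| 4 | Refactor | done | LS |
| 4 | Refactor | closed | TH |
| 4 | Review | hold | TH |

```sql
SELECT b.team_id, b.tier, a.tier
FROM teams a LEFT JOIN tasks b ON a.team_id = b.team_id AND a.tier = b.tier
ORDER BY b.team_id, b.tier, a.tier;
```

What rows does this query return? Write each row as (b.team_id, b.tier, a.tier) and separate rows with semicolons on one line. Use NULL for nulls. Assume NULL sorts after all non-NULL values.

(5, LS, LS); (6, LS, LS); (6, LS, LS); (6, TH, TH); (NULL, NULL, TH); (NULL, NULL, TH)

LEFT JOIN keeps every row from `teams`; unmatched rows get NULL for `tasks`'s columns.
Matching on a.team_id = b.team_id AND a.tier = b.tier. A NULL in a compared column never satisfies the condition.
- a[0] team_id=6, tier=TH → 1 match(es) in b → 1 row(s).
- a[1] team_id=NULL, tier=TH → no match; kept with NULLs on the b side.
- a[2] team_id=5, tier=LS → 1 match(es) in b → 1 row(s).
- a[3] team_id=6, tier=LS → 1 match(es) in b → 1 row(s).
- a[4] team_id=6, tier=LS → 1 match(es) in b → 1 row(s).
- a[5] team_id=5, tier=TH → no match; kept with NULLs on the b side.
After projecting and ordering:
b.team_id | b.tier | a.tier
5 | LS | LS
6 | LS | LS
6 | LS | LS
6 | TH | TH
NULL | NULL | TH
NULL | NULL | TH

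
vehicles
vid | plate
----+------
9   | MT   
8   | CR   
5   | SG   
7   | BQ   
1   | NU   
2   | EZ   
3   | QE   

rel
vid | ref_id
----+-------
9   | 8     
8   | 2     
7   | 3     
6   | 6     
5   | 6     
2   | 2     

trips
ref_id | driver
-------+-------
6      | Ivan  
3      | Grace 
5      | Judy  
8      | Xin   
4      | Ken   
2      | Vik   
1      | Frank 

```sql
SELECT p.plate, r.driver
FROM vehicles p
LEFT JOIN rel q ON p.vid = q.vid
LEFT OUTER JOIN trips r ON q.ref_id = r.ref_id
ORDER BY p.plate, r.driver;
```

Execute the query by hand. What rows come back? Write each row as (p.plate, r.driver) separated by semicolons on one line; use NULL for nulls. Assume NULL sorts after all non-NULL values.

Joins associate left-to-right: vehicles LEFT JOIN rel on vid gives 7 intermediate row(s).
Then LEFT JOIN `trips r` on ref_id: each of those 7 rows is kept; rows whose q.ref_id has no match in r get NULL for r's columns.

(BQ, Grace); (CR, Vik); (EZ, Vik); (MT, Xin); (NU, NULL); (QE, NULL); (SG, Ivan)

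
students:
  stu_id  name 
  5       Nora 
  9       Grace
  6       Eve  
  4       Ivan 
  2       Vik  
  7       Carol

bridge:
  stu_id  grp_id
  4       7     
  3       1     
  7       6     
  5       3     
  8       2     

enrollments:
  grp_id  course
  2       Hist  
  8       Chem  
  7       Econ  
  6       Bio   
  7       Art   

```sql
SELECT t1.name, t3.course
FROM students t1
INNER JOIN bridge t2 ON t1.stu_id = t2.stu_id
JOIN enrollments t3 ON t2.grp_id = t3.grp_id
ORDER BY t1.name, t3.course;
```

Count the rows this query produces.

3

Step 1 — t1 INNER JOIN t2 on stu_id → 3 row(s).
Then INNER JOIN `enrollments t3` on grp_id: keep only rows whose t2.grp_id appears in t3.
Result: 3 row(s).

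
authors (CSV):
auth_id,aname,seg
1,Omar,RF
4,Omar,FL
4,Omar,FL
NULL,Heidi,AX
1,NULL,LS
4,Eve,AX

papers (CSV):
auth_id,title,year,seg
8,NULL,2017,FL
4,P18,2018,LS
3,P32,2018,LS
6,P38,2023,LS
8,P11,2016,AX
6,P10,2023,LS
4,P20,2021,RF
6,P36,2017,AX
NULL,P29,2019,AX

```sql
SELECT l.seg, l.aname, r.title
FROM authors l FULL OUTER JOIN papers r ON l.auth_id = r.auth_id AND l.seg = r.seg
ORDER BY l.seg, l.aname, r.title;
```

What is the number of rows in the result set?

15

FULL OUTER JOIN keeps every row from both sides; unmatched rows get NULL for the other side's columns.
Matching on l.auth_id = r.auth_id AND l.seg = r.seg. A NULL in a compared column never satisfies the condition.
- auth_id=1, seg=RF: no r row matches, row kept with r columns NULL.
- auth_id=4, seg=FL: no r row matches, row kept with r columns NULL.
- auth_id=4, seg=FL: no r row matches, row kept with r columns NULL.
- auth_id=NULL, seg=AX: no r row matches, row kept with r columns NULL.
- auth_id=1, seg=LS: no r row matches, row kept with r columns NULL.
- auth_id=4, seg=AX: no r row matches, row kept with r columns NULL.
- 9 row(s) from r found no l partner → padded with NULL.
Total: 0 matched + 15 padded = 15 rows.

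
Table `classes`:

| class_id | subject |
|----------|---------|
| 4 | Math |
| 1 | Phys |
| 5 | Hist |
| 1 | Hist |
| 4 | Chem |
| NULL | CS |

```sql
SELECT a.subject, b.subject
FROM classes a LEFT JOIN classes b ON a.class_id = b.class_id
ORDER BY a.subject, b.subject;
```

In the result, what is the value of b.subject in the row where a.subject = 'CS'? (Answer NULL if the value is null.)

NULL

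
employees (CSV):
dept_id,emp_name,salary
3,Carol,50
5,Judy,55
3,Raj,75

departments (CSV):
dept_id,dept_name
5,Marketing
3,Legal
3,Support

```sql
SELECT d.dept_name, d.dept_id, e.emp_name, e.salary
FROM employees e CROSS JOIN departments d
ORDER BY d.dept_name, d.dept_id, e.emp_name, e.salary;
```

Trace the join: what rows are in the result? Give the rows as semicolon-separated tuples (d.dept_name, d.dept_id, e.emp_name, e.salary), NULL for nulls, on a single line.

(Legal, 3, Carol, 50); (Legal, 3, Judy, 55); (Legal, 3, Raj, 75); (Marketing, 5, Carol, 50); (Marketing, 5, Judy, 55); (Marketing, 5, Raj, 75); (Support, 3, Carol, 50); (Support, 3, Judy, 55); (Support, 3, Raj, 75)

CROSS JOIN pairs every row of `employees` with every row of `departments`: 3 × 3 = 9 rows.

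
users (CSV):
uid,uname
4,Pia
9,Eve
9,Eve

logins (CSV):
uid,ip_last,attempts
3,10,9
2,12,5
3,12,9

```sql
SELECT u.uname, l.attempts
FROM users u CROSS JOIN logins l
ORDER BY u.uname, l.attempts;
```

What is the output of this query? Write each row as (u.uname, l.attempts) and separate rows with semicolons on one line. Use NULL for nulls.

CROSS JOIN pairs every row of `users` with every row of `logins`: 3 × 3 = 9 rows.

(Eve, 5); (Eve, 5); (Eve, 9); (Eve, 9); (Eve, 9); (Eve, 9); (Pia, 5); (Pia, 9); (Pia, 9)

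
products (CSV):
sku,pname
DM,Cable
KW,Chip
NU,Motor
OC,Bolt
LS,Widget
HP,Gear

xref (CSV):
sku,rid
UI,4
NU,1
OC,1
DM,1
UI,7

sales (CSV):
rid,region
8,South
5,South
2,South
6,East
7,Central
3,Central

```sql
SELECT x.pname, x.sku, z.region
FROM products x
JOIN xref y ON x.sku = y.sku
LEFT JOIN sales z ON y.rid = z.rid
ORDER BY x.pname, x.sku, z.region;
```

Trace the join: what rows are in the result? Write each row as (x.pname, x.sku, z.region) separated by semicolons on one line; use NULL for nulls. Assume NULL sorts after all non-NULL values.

(Bolt, OC, NULL); (Cable, DM, NULL); (Motor, NU, NULL)

Joins associate left-to-right: products INNER JOIN xref on sku gives 3 intermediate row(s).
Then LEFT JOIN `sales z` on rid: each of those 3 rows is kept; rows whose y.rid has no match in z get NULL for z's columns.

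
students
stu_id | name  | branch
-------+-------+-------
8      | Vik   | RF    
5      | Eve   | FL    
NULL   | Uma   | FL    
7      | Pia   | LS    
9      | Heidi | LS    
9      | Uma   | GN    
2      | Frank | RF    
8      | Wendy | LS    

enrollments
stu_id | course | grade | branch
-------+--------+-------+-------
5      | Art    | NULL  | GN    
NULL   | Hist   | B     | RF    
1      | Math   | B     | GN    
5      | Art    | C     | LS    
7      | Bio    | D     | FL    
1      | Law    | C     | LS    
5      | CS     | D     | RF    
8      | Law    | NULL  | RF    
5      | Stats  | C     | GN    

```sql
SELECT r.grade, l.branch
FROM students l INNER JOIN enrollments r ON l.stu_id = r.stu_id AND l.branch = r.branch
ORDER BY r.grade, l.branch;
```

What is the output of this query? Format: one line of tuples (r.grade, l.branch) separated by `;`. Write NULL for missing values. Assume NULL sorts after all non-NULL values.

(NULL, RF)

INNER JOIN keeps only pairs where the ON condition holds.
Matching on l.stu_id = r.stu_id AND l.branch = r.branch. A NULL in a compared column never satisfies the condition.
- l[0] stu_id=8, branch=RF → 1 match(es) in r → 1 row(s).
- l[1] stu_id=5, branch=FL → no match; dropped.
- l[2] stu_id=NULL, branch=FL → no match; dropped.
- l[3] stu_id=7, branch=LS → no match; dropped.
- l[4] stu_id=9, branch=LS → no match; dropped.
- l[5] stu_id=9, branch=GN → no match; dropped.
- l[6] stu_id=2, branch=RF → no match; dropped.
- l[7] stu_id=8, branch=LS → no match; dropped.
After projecting and ordering:
r.grade | l.branch
NULL | RF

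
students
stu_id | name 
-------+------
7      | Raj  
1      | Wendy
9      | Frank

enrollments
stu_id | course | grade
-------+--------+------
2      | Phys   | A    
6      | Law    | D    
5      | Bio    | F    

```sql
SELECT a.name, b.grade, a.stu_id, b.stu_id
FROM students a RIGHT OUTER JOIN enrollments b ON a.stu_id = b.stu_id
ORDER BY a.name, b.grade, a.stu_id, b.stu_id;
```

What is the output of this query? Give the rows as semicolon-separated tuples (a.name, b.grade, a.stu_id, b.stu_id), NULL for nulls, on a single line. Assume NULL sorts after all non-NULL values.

RIGHT JOIN keeps every row from `enrollments`; unmatched rows get NULL for `students`'s columns.
Matching on a.stu_id = b.stu_id.
- a[0] stu_id=7 → no match.
- a[1] stu_id=1 → no match.
- a[2] stu_id=9 → no match.
- plus 3 unmatched b row(s), each kept with NULL a columns.
After projecting and ordering:
a.name | b.grade | a.stu_id | b.stu_id
NULL | A | NULL | 2
NULL | D | NULL | 6
NULL | F | NULL | 5

(NULL, A, NULL, 2); (NULL, D, NULL, 6); (NULL, F, NULL, 5)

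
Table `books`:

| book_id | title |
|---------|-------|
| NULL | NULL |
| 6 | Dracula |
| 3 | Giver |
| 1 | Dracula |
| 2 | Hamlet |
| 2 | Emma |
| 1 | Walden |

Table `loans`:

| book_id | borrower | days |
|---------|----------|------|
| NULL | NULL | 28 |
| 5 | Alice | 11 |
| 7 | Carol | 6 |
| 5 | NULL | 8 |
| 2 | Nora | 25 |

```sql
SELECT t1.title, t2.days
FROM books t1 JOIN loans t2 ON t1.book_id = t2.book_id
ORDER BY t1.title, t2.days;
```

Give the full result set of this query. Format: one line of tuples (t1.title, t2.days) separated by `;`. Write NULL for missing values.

INNER JOIN keeps only pairs where the ON condition holds.
Matching on t1.book_id = t2.book_id. A NULL in a compared column never satisfies the condition.
- t1 (book_id=NULL) has no partner → excluded.
- t1 (book_id=6) has no partner → excluded.
- t1 (book_id=3) has no partner → excluded.
- t1 (book_id=1) has no partner → excluded.
- t1 (book_id=2) pairs with 1 row(s) of t2.
- t1 (book_id=2) pairs with 1 row(s) of t2.
- t1 (book_id=1) has no partner → excluded.
After projecting and ordering:
t1.title | t2.days
Emma | 25
Hamlet | 25

(Emma, 25); (Hamlet, 25)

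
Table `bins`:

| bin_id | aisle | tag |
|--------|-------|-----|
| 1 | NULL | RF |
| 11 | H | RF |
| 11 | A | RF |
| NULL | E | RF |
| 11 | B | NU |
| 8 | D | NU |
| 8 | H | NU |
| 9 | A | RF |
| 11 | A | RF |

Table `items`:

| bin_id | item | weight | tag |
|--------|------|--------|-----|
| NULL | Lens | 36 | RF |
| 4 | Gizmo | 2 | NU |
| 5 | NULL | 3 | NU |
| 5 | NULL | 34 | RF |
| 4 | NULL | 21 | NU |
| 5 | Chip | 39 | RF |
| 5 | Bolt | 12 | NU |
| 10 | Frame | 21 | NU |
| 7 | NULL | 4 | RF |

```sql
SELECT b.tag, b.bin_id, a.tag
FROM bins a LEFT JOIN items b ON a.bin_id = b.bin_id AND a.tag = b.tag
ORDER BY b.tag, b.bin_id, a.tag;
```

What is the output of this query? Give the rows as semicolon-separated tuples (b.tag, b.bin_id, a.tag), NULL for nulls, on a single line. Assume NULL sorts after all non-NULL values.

LEFT JOIN keeps every row from `bins`; unmatched rows get NULL for `items`'s columns.
Matching on a.bin_id = b.bin_id AND a.tag = b.tag. A NULL in a compared column never satisfies the condition.
- a (bin_id=1, tag=RF) has no partner → padded with NULL.
- a (bin_id=11, tag=RF) has no partner → padded with NULL.
- a (bin_id=11, tag=RF) has no partner → padded with NULL.
- a (bin_id=NULL, tag=RF) has no partner → padded with NULL.
- a (bin_id=11, tag=NU) has no partner → padded with NULL.
- a (bin_id=8, tag=NU) has no partner → padded with NULL.
- a (bin_id=8, tag=NU) has no partner → padded with NULL.
- a (bin_id=9, tag=RF) has no partner → padded with NULL.
- a (bin_id=11, tag=RF) has no partner → padded with NULL.
After projecting and ordering:
b.tag | b.bin_id | a.tag
NULL | NULL | NU
NULL | NULL | NU
NULL | NULL | NU
NULL | NULL | RF
NULL | NULL | RF
NULL | NULL | RF
NULL | NULL | RF
NULL | NULL | RF
NULL | NULL | RF

(NULL, NULL, NU); (NULL, NULL, NU); (NULL, NULL, NU); (NULL, NULL, RF); (NULL, NULL, RF); (NULL, NULL, RF); (NULL, NULL, RF); (NULL, NULL, RF); (NULL, NULL, RF)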